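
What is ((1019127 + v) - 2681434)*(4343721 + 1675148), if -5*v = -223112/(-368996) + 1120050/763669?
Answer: -3524220440401552709474523/352238507905 ≈ -1.0005e+13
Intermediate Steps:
v = -145919421932/352238507905 (v = -(-223112/(-368996) + 1120050/763669)/5 = -(-223112*(-1/368996) + 1120050*(1/763669))/5 = -(55778/92249 + 1120050/763669)/5 = -⅕*145919421932/70447701581 = -145919421932/352238507905 ≈ -0.41426)
((1019127 + v) - 2681434)*(4343721 + 1675148) = ((1019127 - 145919421932/352238507905) - 2681434)*(4343721 + 1675148) = (358975627926277003/352238507905 - 2681434)*6018869 = -585528683279458767/352238507905*6018869 = -3524220440401552709474523/352238507905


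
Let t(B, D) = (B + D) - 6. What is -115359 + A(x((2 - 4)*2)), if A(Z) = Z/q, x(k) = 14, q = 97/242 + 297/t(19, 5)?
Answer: -235907461/2045 ≈ -1.1536e+5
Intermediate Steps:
t(B, D) = -6 + B + D
q = 2045/121 (q = 97/242 + 297/(-6 + 19 + 5) = 97*(1/242) + 297/18 = 97/242 + 297*(1/18) = 97/242 + 33/2 = 2045/121 ≈ 16.901)
A(Z) = 121*Z/2045 (A(Z) = Z/(2045/121) = Z*(121/2045) = 121*Z/2045)
-115359 + A(x((2 - 4)*2)) = -115359 + (121/2045)*14 = -115359 + 1694/2045 = -235907461/2045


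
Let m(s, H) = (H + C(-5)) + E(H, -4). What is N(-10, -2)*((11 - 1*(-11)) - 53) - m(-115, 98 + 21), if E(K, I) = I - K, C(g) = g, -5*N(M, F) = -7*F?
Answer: 479/5 ≈ 95.800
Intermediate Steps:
N(M, F) = 7*F/5 (N(M, F) = -(-7)*F/5 = 7*F/5)
m(s, H) = -9 (m(s, H) = (H - 5) + (-4 - H) = (-5 + H) + (-4 - H) = -9)
N(-10, -2)*((11 - 1*(-11)) - 53) - m(-115, 98 + 21) = ((7/5)*(-2))*((11 - 1*(-11)) - 53) - 1*(-9) = -14*((11 + 11) - 53)/5 + 9 = -14*(22 - 53)/5 + 9 = -14/5*(-31) + 9 = 434/5 + 9 = 479/5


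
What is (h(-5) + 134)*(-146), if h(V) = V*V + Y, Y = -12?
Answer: -21462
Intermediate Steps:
h(V) = -12 + V² (h(V) = V*V - 12 = V² - 12 = -12 + V²)
(h(-5) + 134)*(-146) = ((-12 + (-5)²) + 134)*(-146) = ((-12 + 25) + 134)*(-146) = (13 + 134)*(-146) = 147*(-146) = -21462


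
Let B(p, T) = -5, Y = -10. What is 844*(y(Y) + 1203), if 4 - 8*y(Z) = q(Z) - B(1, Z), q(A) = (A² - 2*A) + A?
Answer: 2007243/2 ≈ 1.0036e+6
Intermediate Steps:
q(A) = A² - A
y(Z) = -⅛ - Z*(-1 + Z)/8 (y(Z) = ½ - (Z*(-1 + Z) - 1*(-5))/8 = ½ - (Z*(-1 + Z) + 5)/8 = ½ - (5 + Z*(-1 + Z))/8 = ½ + (-5/8 - Z*(-1 + Z)/8) = -⅛ - Z*(-1 + Z)/8)
844*(y(Y) + 1203) = 844*((-⅛ - ⅛*(-10)² + (⅛)*(-10)) + 1203) = 844*((-⅛ - ⅛*100 - 5/4) + 1203) = 844*((-⅛ - 25/2 - 5/4) + 1203) = 844*(-111/8 + 1203) = 844*(9513/8) = 2007243/2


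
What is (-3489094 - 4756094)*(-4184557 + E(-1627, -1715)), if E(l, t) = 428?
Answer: 34498930221252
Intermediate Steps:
(-3489094 - 4756094)*(-4184557 + E(-1627, -1715)) = (-3489094 - 4756094)*(-4184557 + 428) = -8245188*(-4184129) = 34498930221252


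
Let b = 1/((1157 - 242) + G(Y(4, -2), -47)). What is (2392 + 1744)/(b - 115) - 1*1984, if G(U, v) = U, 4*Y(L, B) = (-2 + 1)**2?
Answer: -850427720/421011 ≈ -2020.0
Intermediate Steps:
Y(L, B) = 1/4 (Y(L, B) = (-2 + 1)**2/4 = (1/4)*(-1)**2 = (1/4)*1 = 1/4)
b = 4/3661 (b = 1/((1157 - 242) + 1/4) = 1/(915 + 1/4) = 1/(3661/4) = 4/3661 ≈ 0.0010926)
(2392 + 1744)/(b - 115) - 1*1984 = (2392 + 1744)/(4/3661 - 115) - 1*1984 = 4136/(-421011/3661) - 1984 = 4136*(-3661/421011) - 1984 = -15141896/421011 - 1984 = -850427720/421011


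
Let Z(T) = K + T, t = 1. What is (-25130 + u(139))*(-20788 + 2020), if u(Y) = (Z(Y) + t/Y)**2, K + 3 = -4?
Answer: 2793634235472/19321 ≈ 1.4459e+8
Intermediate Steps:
K = -7 (K = -3 - 4 = -7)
Z(T) = -7 + T
u(Y) = (-7 + Y + 1/Y)**2 (u(Y) = ((-7 + Y) + 1/Y)**2 = (-7 + Y + 1/Y)**2)
(-25130 + u(139))*(-20788 + 2020) = (-25130 + (1 + 139*(-7 + 139))**2/139**2)*(-20788 + 2020) = (-25130 + (1 + 139*132)**2/19321)*(-18768) = (-25130 + (1 + 18348)**2/19321)*(-18768) = (-25130 + (1/19321)*18349**2)*(-18768) = (-25130 + (1/19321)*336685801)*(-18768) = (-25130 + 336685801/19321)*(-18768) = -148850929/19321*(-18768) = 2793634235472/19321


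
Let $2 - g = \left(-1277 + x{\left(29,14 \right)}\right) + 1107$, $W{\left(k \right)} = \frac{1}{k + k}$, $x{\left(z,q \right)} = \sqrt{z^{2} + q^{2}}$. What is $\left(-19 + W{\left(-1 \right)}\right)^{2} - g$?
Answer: $\frac{833}{4} + \sqrt{1037} \approx 240.45$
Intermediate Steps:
$x{\left(z,q \right)} = \sqrt{q^{2} + z^{2}}$
$W{\left(k \right)} = \frac{1}{2 k}$
$g = 172 - \sqrt{1037}$ ($g = 2 - \left(\left(-1277 + \sqrt{14^{2} + 29^{2}}\right) + 1107\right) = 2 - \left(\left(-1277 + \sqrt{196 + 841}\right) + 1107\right) = 2 - \left(\left(-1277 + \sqrt{1037}\right) + 1107\right) = 2 - \left(-170 + \sqrt{1037}\right) = 2 + \left(170 - \sqrt{1037}\right) = 172 - \sqrt{1037} \approx 139.8$)
$\left(-19 + W{\left(-1 \right)}\right)^{2} - g = \left(-19 + \frac{1}{2 \left(-1\right)}\right)^{2} - \left(172 - \sqrt{1037}\right) = \left(-19 + \frac{1}{2} \left(-1\right)\right)^{2} - \left(172 - \sqrt{1037}\right) = \left(-19 - \frac{1}{2}\right)^{2} - \left(172 - \sqrt{1037}\right) = \left(- \frac{39}{2}\right)^{2} - \left(172 - \sqrt{1037}\right) = \frac{1521}{4} - \left(172 - \sqrt{1037}\right) = \frac{833}{4} + \sqrt{1037}$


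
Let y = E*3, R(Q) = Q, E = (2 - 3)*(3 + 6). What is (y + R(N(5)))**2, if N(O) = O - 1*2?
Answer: 576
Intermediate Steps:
E = -9 (E = -1*9 = -9)
N(O) = -2 + O (N(O) = O - 2 = -2 + O)
y = -27 (y = -9*3 = -27)
(y + R(N(5)))**2 = (-27 + (-2 + 5))**2 = (-27 + 3)**2 = (-24)**2 = 576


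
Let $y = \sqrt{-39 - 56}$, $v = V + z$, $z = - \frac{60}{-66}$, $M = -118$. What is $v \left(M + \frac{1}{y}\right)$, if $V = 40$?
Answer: $- \frac{53100}{11} - \frac{90 i \sqrt{95}}{209} \approx -4827.3 - 4.1972 i$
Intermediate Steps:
$z = \frac{10}{11}$ ($z = \left(-60\right) \left(- \frac{1}{66}\right) = \frac{10}{11} \approx 0.90909$)
$v = \frac{450}{11}$ ($v = 40 + \frac{10}{11} = \frac{450}{11} \approx 40.909$)
$y = i \sqrt{95}$ ($y = \sqrt{-95} = i \sqrt{95} \approx 9.7468 i$)
$v \left(M + \frac{1}{y}\right) = \frac{450 \left(-118 + \frac{1}{i \sqrt{95}}\right)}{11} = \frac{450 \left(-118 - \frac{i \sqrt{95}}{95}\right)}{11} = - \frac{53100}{11} - \frac{90 i \sqrt{95}}{209}$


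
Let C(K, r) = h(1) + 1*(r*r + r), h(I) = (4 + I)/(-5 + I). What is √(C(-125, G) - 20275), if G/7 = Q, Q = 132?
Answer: 3*√370855/2 ≈ 913.47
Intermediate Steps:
h(I) = (4 + I)/(-5 + I)
G = 924 (G = 7*132 = 924)
C(K, r) = -5/4 + r + r² (C(K, r) = (4 + 1)/(-5 + 1) + 1*(r*r + r) = 5/(-4) + 1*(r² + r) = -¼*5 + 1*(r + r²) = -5/4 + (r + r²) = -5/4 + r + r²)
√(C(-125, G) - 20275) = √((-5/4 + 924 + 924²) - 20275) = √((-5/4 + 924 + 853776) - 20275) = √(3418795/4 - 20275) = √(3337695/4) = 3*√370855/2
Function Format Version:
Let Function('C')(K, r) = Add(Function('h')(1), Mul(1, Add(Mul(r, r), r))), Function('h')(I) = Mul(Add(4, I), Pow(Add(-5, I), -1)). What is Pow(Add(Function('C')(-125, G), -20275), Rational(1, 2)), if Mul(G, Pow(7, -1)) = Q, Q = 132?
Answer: Mul(Rational(3, 2), Pow(370855, Rational(1, 2))) ≈ 913.47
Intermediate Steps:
Function('h')(I) = Mul(Pow(Add(-5, I), -1), Add(4, I))
G = 924 (G = Mul(7, 132) = 924)
Function('C')(K, r) = Add(Rational(-5, 4), r, Pow(r, 2)) (Function('C')(K, r) = Add(Mul(Pow(Add(-5, 1), -1), Add(4, 1)), Mul(1, Add(Mul(r, r), r))) = Add(Mul(Pow(-4, -1), 5), Mul(1, Add(Pow(r, 2), r))) = Add(Mul(Rational(-1, 4), 5), Mul(1, Add(r, Pow(r, 2)))) = Add(Rational(-5, 4), Add(r, Pow(r, 2))) = Add(Rational(-5, 4), r, Pow(r, 2)))
Pow(Add(Function('C')(-125, G), -20275), Rational(1, 2)) = Pow(Add(Add(Rational(-5, 4), 924, Pow(924, 2)), -20275), Rational(1, 2)) = Pow(Add(Add(Rational(-5, 4), 924, 853776), -20275), Rational(1, 2)) = Pow(Add(Rational(3418795, 4), -20275), Rational(1, 2)) = Pow(Rational(3337695, 4), Rational(1, 2)) = Mul(Rational(3, 2), Pow(370855, Rational(1, 2)))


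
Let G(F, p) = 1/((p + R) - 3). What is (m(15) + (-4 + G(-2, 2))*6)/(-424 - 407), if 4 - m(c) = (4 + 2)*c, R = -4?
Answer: 556/4155 ≈ 0.13381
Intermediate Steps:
G(F, p) = 1/(-7 + p) (G(F, p) = 1/((p - 4) - 3) = 1/((-4 + p) - 3) = 1/(-7 + p))
m(c) = 4 - 6*c (m(c) = 4 - (4 + 2)*c = 4 - 6*c)
(m(15) + (-4 + G(-2, 2))*6)/(-424 - 407) = ((4 - 6*15) + (-4 + 1/(-7 + 2))*6)/(-424 - 407) = ((4 - 90) + (-4 + 1/(-5))*6)/(-831) = (-86 + (-4 - ⅕)*6)*(-1/831) = (-86 - 21/5*6)*(-1/831) = (-86 - 126/5)*(-1/831) = -556/5*(-1/831) = 556/4155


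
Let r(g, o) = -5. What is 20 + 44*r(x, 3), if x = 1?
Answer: -200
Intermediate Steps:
20 + 44*r(x, 3) = 20 + 44*(-5) = 20 - 220 = -200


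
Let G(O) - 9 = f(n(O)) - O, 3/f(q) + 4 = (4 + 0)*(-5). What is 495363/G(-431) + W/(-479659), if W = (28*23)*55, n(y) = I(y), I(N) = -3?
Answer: 37268978956/33096471 ≈ 1126.1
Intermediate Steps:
n(y) = -3
W = 35420 (W = 644*55 = 35420)
f(q) = -1/8 (f(q) = 3/(-4 + (4 + 0)*(-5)) = 3/(-4 + 4*(-5)) = 3/(-4 - 20) = 3/(-24) = 3*(-1/24) = -1/8)
G(O) = 71/8 - O (G(O) = 9 + (-1/8 - O) = 71/8 - O)
495363/G(-431) + W/(-479659) = 495363/(71/8 - 1*(-431)) + 35420/(-479659) = 495363/(71/8 + 431) + 35420*(-1/479659) = 495363/(3519/8) - 35420/479659 = 495363*(8/3519) - 35420/479659 = 77704/69 - 35420/479659 = 37268978956/33096471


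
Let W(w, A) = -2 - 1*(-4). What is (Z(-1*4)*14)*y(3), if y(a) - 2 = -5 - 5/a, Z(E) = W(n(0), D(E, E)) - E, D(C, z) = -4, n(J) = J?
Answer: -392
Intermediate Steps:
W(w, A) = 2 (W(w, A) = -2 + 4 = 2)
Z(E) = 2 - E
y(a) = -3 - 5/a (y(a) = 2 + (-5 - 5/a) = -3 - 5/a)
(Z(-1*4)*14)*y(3) = ((2 - (-1)*4)*14)*(-3 - 5/3) = ((2 - 1*(-4))*14)*(-3 - 5*⅓) = ((2 + 4)*14)*(-3 - 5/3) = (6*14)*(-14/3) = 84*(-14/3) = -392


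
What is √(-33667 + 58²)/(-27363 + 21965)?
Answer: -3*I*√3367/5398 ≈ -0.032249*I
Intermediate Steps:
√(-33667 + 58²)/(-27363 + 21965) = √(-33667 + 3364)/(-5398) = √(-30303)*(-1/5398) = (3*I*√3367)*(-1/5398) = -3*I*√3367/5398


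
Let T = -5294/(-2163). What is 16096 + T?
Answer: 34820942/2163 ≈ 16098.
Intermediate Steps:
T = 5294/2163 (T = -5294*(-1/2163) = 5294/2163 ≈ 2.4475)
16096 + T = 16096 + 5294/2163 = 34820942/2163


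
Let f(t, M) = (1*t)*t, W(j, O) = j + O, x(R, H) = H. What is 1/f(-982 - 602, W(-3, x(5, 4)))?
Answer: 1/2509056 ≈ 3.9856e-7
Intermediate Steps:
W(j, O) = O + j
f(t, M) = t² (f(t, M) = t*t = t²)
1/f(-982 - 602, W(-3, x(5, 4))) = 1/((-982 - 602)²) = 1/((-1584)²) = 1/2509056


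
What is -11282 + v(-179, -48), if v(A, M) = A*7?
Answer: -12535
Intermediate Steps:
v(A, M) = 7*A
-11282 + v(-179, -48) = -11282 + 7*(-179) = -11282 - 1253 = -12535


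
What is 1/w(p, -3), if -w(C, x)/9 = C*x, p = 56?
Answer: 1/1512 ≈ 0.00066138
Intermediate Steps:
w(C, x) = -9*C*x
1/w(p, -3) = 1/(-9*56*(-3)) = 1/1512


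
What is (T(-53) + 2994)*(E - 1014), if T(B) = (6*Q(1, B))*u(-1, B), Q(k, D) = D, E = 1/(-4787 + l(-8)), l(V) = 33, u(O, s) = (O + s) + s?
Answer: -89228510070/2377 ≈ -3.7538e+7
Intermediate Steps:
u(O, s) = O + 2*s
E = -1/4754 (E = 1/(-4787 + 33) = 1/(-4754) = -1/4754 ≈ -0.00021035)
T(B) = 6*B*(-1 + 2*B) (T(B) = (6*B)*(-1 + 2*B) = 6*B*(-1 + 2*B))
(T(-53) + 2994)*(E - 1014) = (6*(-53)*(-1 + 2*(-53)) + 2994)*(-1/4754 - 1014) = (6*(-53)*(-1 - 106) + 2994)*(-4820557/4754) = (6*(-53)*(-107) + 2994)*(-4820557/4754) = (34026 + 2994)*(-4820557/4754) = 37020*(-4820557/4754) = -89228510070/2377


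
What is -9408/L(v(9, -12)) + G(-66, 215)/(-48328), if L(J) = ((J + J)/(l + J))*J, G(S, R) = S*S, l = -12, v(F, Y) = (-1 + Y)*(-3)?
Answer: -170685225/2041858 ≈ -83.593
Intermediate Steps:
v(F, Y) = 3 - 3*Y
G(S, R) = S²
L(J) = 2*J²/(-12 + J) (L(J) = ((J + J)/(-12 + J))*J = ((2*J)/(-12 + J))*J = (2*J/(-12 + J))*J = 2*J²/(-12 + J))
-9408/L(v(9, -12)) + G(-66, 215)/(-48328) = -9408*(-12 + (3 - 3*(-12)))/(2*(3 - 3*(-12))²) + (-66)²/(-48328) = -9408*(-12 + (3 + 36))/(2*(3 + 36)²) + 4356*(-1/48328) = -9408/(2*39²/(-12 + 39)) - 1089/12082 = -9408/(2*1521/27) - 1089/12082 = -9408/(2*1521*(1/27)) - 1089/12082 = -9408/338/3 - 1089/12082 = -9408*3/338 - 1089/12082 = -14112/169 - 1089/12082 = -170685225/2041858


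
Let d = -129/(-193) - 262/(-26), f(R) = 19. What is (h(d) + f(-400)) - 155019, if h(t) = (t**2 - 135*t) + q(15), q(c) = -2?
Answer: -984155059962/6295081 ≈ -1.5634e+5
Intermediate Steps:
d = 26960/2509 (d = -129*(-1/193) - 262*(-1/26) = 129/193 + 131/13 = 26960/2509 ≈ 10.745)
h(t) = -2 + t**2 - 135*t (h(t) = (t**2 - 135*t) - 2 = -2 + t**2 - 135*t)
(h(d) + f(-400)) - 155019 = ((-2 + (26960/2509)**2 - 135*26960/2509) + 19) - 155019 = ((-2 + 726841600/6295081 - 3639600/2509) + 19) - 155019 = (-8417504962/6295081 + 19) - 155019 = -8297898423/6295081 - 155019 = -984155059962/6295081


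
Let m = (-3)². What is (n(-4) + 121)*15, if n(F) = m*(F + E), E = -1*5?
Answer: 600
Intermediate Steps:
E = -5
m = 9
n(F) = -45 + 9*F (n(F) = 9*(F - 5) = 9*(-5 + F) = -45 + 9*F)
(n(-4) + 121)*15 = ((-45 + 9*(-4)) + 121)*15 = ((-45 - 36) + 121)*15 = (-81 + 121)*15 = 40*15 = 600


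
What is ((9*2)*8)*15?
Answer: 2160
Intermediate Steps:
((9*2)*8)*15 = (18*8)*15 = 144*15 = 2160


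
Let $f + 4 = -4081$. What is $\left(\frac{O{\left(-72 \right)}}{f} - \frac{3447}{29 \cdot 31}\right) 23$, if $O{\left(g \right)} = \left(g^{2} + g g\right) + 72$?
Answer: $- \frac{107946153}{734483} \approx -146.97$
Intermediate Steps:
$f = -4085$ ($f = -4 - 4081 = -4085$)
$O{\left(g \right)} = 72 + 2 g^{2}$ ($O{\left(g \right)} = \left(g^{2} + g^{2}\right) + 72 = 2 g^{2} + 72 = 72 + 2 g^{2}$)
$\left(\frac{O{\left(-72 \right)}}{f} - \frac{3447}{29 \cdot 31}\right) 23 = \left(\frac{72 + 2 \left(-72\right)^{2}}{-4085} - \frac{3447}{29 \cdot 31}\right) 23 = \left(\left(72 + 2 \cdot 5184\right) \left(- \frac{1}{4085}\right) - \frac{3447}{899}\right) 23 = \left(\left(72 + 10368\right) \left(- \frac{1}{4085}\right) - \frac{3447}{899}\right) 23 = \left(10440 \left(- \frac{1}{4085}\right) - \frac{3447}{899}\right) 23 = \left(- \frac{2088}{817} - \frac{3447}{899}\right) 23 = \left(- \frac{4693311}{734483}\right) 23 = - \frac{107946153}{734483}$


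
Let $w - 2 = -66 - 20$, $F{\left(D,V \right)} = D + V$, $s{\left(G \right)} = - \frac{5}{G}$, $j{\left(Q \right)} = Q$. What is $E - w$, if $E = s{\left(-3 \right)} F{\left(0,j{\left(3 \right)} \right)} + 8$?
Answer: $97$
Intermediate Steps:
$w = -84$ ($w = 2 - 86 = -84$)
$E = 13$ ($E = - \frac{5}{-3} \left(0 + 3\right) + 8 = \left(-5\right) \left(- \frac{1}{3}\right) 3 + 8 = \frac{5}{3} \cdot 3 + 8 = 5 + 8 = 13$)
$E - w = 13 - -84 = 13 + 84 = 97$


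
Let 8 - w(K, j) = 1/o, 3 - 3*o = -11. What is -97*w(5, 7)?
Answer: -10573/14 ≈ -755.21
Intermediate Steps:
o = 14/3 (o = 1 - ⅓*(-11) = 1 + 11/3 = 14/3 ≈ 4.6667)
w(K, j) = 109/14 (w(K, j) = 8 - 1/14/3 = 8 - 1*3/14 = 8 - 3/14 = 109/14)
-97*w(5, 7) = -97*109/14 = -10573/14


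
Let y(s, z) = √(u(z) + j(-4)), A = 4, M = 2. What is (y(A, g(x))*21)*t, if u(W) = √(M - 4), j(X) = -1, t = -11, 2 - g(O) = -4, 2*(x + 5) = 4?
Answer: -231*√(-1 + I*√2) ≈ -139.76 - 269.99*I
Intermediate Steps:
x = -3 (x = -5 + (½)*4 = -5 + 2 = -3)
g(O) = 6 (g(O) = 2 - 1*(-4) = 2 + 4 = 6)
u(W) = I*√2 (u(W) = √(2 - 4) = √(-2) = I*√2)
y(s, z) = √(-1 + I*√2) (y(s, z) = √(I*√2 - 1) = √(-1 + I*√2))
(y(A, g(x))*21)*t = (√(-1 + I*√2)*21)*(-11) = (21*√(-1 + I*√2))*(-11) = -231*√(-1 + I*√2)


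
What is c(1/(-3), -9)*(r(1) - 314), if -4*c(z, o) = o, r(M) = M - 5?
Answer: -1431/2 ≈ -715.50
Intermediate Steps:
r(M) = -5 + M
c(z, o) = -o/4
c(1/(-3), -9)*(r(1) - 314) = (-¼*(-9))*((-5 + 1) - 314) = 9*(-4 - 314)/4 = (9/4)*(-318) = -1431/2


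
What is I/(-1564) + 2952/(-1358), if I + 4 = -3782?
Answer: 131115/530978 ≈ 0.24693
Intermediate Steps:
I = -3786 (I = -4 - 3782 = -3786)
I/(-1564) + 2952/(-1358) = -3786/(-1564) + 2952/(-1358) = -3786*(-1/1564) + 2952*(-1/1358) = 1893/782 - 1476/679 = 131115/530978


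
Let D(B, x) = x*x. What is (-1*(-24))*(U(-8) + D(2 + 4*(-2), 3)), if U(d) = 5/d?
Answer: 201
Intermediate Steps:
D(B, x) = x**2
(-1*(-24))*(U(-8) + D(2 + 4*(-2), 3)) = (-1*(-24))*(5/(-8) + 3**2) = 24*(5*(-1/8) + 9) = 24*(-5/8 + 9) = 24*(67/8) = 201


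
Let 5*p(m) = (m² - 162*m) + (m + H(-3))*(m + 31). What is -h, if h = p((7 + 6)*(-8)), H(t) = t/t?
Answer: -35183/5 ≈ -7036.6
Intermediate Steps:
H(t) = 1
p(m) = -162*m/5 + m²/5 + (1 + m)*(31 + m)/5 (p(m) = ((m² - 162*m) + (m + 1)*(m + 31))/5 = ((m² - 162*m) + (1 + m)*(31 + m))/5 = (m² - 162*m + (1 + m)*(31 + m))/5 = -162*m/5 + m²/5 + (1 + m)*(31 + m)/5)
h = 35183/5 (h = 31/5 - 26*(7 + 6)*(-8) + 2*((7 + 6)*(-8))²/5 = 31/5 - 338*(-8) + 2*(13*(-8))²/5 = 31/5 - 26*(-104) + (⅖)*(-104)² = 31/5 + 2704 + (⅖)*10816 = 31/5 + 2704 + 21632/5 = 35183/5 ≈ 7036.6)
-h = -1*35183/5 = -35183/5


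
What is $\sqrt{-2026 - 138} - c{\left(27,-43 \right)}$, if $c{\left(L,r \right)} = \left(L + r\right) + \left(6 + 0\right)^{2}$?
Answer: $-20 + 2 i \sqrt{541} \approx -20.0 + 46.519 i$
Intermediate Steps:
$c{\left(L,r \right)} = 36 + L + r$ ($c{\left(L,r \right)} = \left(L + r\right) + 6^{2} = \left(L + r\right) + 36 = 36 + L + r$)
$\sqrt{-2026 - 138} - c{\left(27,-43 \right)} = \sqrt{-2026 - 138} - \left(36 + 27 - 43\right) = \sqrt{-2164} - 20 = 2 i \sqrt{541} - 20 = -20 + 2 i \sqrt{541}$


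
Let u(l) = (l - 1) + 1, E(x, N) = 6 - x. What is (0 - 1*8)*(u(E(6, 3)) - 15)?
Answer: 120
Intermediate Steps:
u(l) = l (u(l) = (-1 + l) + 1 = l)
(0 - 1*8)*(u(E(6, 3)) - 15) = (0 - 1*8)*((6 - 1*6) - 15) = (0 - 8)*((6 - 6) - 15) = -8*(0 - 15) = -8*(-15) = 120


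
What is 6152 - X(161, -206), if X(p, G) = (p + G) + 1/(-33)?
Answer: 204502/33 ≈ 6197.0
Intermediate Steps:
X(p, G) = -1/33 + G + p (X(p, G) = (G + p) - 1/33 = -1/33 + G + p)
6152 - X(161, -206) = 6152 - (-1/33 - 206 + 161) = 6152 - 1*(-1486/33) = 6152 + 1486/33 = 204502/33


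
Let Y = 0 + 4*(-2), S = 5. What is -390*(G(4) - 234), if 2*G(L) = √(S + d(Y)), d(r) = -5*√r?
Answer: 91260 - 195*√(5 - 10*I*√2) ≈ 90643.0 + 436.03*I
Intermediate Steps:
Y = -8 (Y = 0 - 8 = -8)
G(L) = √(5 - 10*I*√2)/2
-390*(G(4) - 234) = -390*(√(5 - 10*I*√2)/2 - 234) = -390*(-234 + √(5 - 10*I*√2)/2) = 91260 - 195*√(5 - 10*I*√2)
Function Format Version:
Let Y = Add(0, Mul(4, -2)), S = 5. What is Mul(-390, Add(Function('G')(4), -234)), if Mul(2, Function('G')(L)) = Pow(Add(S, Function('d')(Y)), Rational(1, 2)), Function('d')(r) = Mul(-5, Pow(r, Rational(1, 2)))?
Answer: Add(91260, Mul(-195, Pow(Add(5, Mul(-10, I, Pow(2, Rational(1, 2)))), Rational(1, 2)))) ≈ Add(90643., Mul(436.03, I))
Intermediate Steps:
Y = -8 (Y = Add(0, -8) = -8)
Function('G')(L) = Mul(Rational(1, 2), Pow(Add(5, Mul(-10, I, Pow(2, Rational(1, 2)))), Rational(1, 2))) (Function('G')(L) = Mul(Rational(1, 2), Pow(Add(5, Mul(-5, Pow(-8, Rational(1, 2)))), Rational(1, 2))) = Mul(Rational(1, 2), Pow(Add(5, Mul(-5, Mul(2, I, Pow(2, Rational(1, 2))))), Rational(1, 2))) = Mul(Rational(1, 2), Pow(Add(5, Mul(-10, I, Pow(2, Rational(1, 2)))), Rational(1, 2))))
Mul(-390, Add(Function('G')(4), -234)) = Mul(-390, Add(Mul(Rational(1, 2), Pow(Add(5, Mul(-10, I, Pow(2, Rational(1, 2)))), Rational(1, 2))), -234)) = Mul(-390, Add(-234, Mul(Rational(1, 2), Pow(Add(5, Mul(-10, I, Pow(2, Rational(1, 2)))), Rational(1, 2))))) = Add(91260, Mul(-195, Pow(Add(5, Mul(-10, I, Pow(2, Rational(1, 2)))), Rational(1, 2))))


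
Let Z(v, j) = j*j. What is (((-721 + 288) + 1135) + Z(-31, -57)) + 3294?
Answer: 7245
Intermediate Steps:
Z(v, j) = j**2
(((-721 + 288) + 1135) + Z(-31, -57)) + 3294 = (((-721 + 288) + 1135) + (-57)**2) + 3294 = ((-433 + 1135) + 3249) + 3294 = (702 + 3249) + 3294 = 3951 + 3294 = 7245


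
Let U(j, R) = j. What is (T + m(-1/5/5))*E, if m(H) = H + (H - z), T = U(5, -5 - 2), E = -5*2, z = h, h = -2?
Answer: -346/5 ≈ -69.200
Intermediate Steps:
z = -2
E = -10
T = 5
m(H) = 2 + 2*H (m(H) = H + (H - 1*(-2)) = H + (H + 2) = H + (2 + H) = 2 + 2*H)
(T + m(-1/5/5))*E = (5 + (2 + 2*(-1/5/5)))*(-10) = (5 + (2 + 2*(-1*⅕*(⅕))))*(-10) = (5 + (2 + 2*(-⅕*⅕)))*(-10) = (5 + (2 + 2*(-1/25)))*(-10) = (5 + (2 - 2/25))*(-10) = (5 + 48/25)*(-10) = (173/25)*(-10) = -346/5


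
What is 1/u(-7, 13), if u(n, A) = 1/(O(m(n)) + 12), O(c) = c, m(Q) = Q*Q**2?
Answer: -331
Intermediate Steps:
m(Q) = Q**3
u(n, A) = 1/(12 + n**3) (u(n, A) = 1/(n**3 + 12) = 1/(12 + n**3))
1/u(-7, 13) = 1/(1/(12 + (-7)**3)) = 1/(1/(12 - 343)) = 1/(1/(-331)) = 1/(-1/331) = -331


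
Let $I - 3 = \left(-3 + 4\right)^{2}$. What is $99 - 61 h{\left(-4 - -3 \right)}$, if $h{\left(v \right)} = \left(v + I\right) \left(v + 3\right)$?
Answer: $-267$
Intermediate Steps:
$I = 4$ ($I = 3 + \left(-3 + 4\right)^{2} = 3 + 1^{2} = 3 + 1 = 4$)
$h{\left(v \right)} = \left(3 + v\right) \left(4 + v\right)$ ($h{\left(v \right)} = \left(v + 4\right) \left(v + 3\right) = \left(4 + v\right) \left(3 + v\right) = \left(3 + v\right) \left(4 + v\right)$)
$99 - 61 h{\left(-4 - -3 \right)} = 99 - 61 \left(12 + \left(-4 - -3\right)^{2} + 7 \left(-4 - -3\right)\right) = 99 - 61 \left(12 + \left(-4 + 3\right)^{2} + 7 \left(-4 + 3\right)\right) = 99 - 61 \left(12 + \left(-1\right)^{2} + 7 \left(-1\right)\right) = 99 - 61 \left(12 + 1 - 7\right) = 99 - 366 = -267$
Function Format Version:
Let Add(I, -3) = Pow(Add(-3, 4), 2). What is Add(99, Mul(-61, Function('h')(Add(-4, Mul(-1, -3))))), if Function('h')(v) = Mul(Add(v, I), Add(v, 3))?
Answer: -267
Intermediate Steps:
I = 4 (I = Add(3, Pow(Add(-3, 4), 2)) = Add(3, Pow(1, 2)) = Add(3, 1) = 4)
Function('h')(v) = Mul(Add(3, v), Add(4, v)) (Function('h')(v) = Mul(Add(v, 4), Add(v, 3)) = Mul(Add(4, v), Add(3, v)) = Mul(Add(3, v), Add(4, v)))
Add(99, Mul(-61, Function('h')(Add(-4, Mul(-1, -3))))) = Add(99, Mul(-61, Add(12, Pow(Add(-4, Mul(-1, -3)), 2), Mul(7, Add(-4, Mul(-1, -3)))))) = Add(99, Mul(-61, Add(12, Pow(Add(-4, 3), 2), Mul(7, Add(-4, 3))))) = Add(99, Mul(-61, Add(12, Pow(-1, 2), Mul(7, -1)))) = Add(99, Mul(-61, Add(12, 1, -7))) = Add(99, Mul(-61, 6)) = Add(99, -366) = -267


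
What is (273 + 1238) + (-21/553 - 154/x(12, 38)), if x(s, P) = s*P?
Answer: 27209365/18012 ≈ 1510.6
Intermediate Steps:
x(s, P) = P*s
(273 + 1238) + (-21/553 - 154/x(12, 38)) = (273 + 1238) + (-21/553 - 154/(38*12)) = 1511 + (-21*1/553 - 154/456) = 1511 + (-3/79 - 154*1/456) = 1511 + (-3/79 - 77/228) = 1511 - 6767/18012 = 27209365/18012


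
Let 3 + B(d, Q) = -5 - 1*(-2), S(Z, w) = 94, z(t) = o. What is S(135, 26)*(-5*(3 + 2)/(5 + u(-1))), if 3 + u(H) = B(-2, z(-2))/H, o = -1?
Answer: -1175/4 ≈ -293.75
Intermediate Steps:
z(t) = -1
B(d, Q) = -6 (B(d, Q) = -3 + (-5 - 1*(-2)) = -3 + (-5 + 2) = -3 - 3 = -6)
u(H) = -3 - 6/H
S(135, 26)*(-5*(3 + 2)/(5 + u(-1))) = 94*(-5*(3 + 2)/(5 + (-3 - 6/(-1)))) = 94*(-25/(5 + (-3 - 6*(-1)))) = 94*(-25/(5 + (-3 + 6))) = 94*(-25/(5 + 3)) = 94*(-25/8) = -1175/4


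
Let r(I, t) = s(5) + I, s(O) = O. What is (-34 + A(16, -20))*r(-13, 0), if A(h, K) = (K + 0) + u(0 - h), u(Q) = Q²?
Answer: -1616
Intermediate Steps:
r(I, t) = 5 + I
A(h, K) = K + h² (A(h, K) = (K + 0) + (0 - h)² = K + (-h)² = K + h²)
(-34 + A(16, -20))*r(-13, 0) = (-34 + (-20 + 16²))*(5 - 13) = (-34 + (-20 + 256))*(-8) = (-34 + 236)*(-8) = 202*(-8) = -1616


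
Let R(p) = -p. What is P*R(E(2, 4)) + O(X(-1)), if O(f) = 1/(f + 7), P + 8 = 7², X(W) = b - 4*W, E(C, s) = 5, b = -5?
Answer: -1229/6 ≈ -204.83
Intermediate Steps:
X(W) = -5 - 4*W
P = 41 (P = -8 + 7² = -8 + 49 = 41)
O(f) = 1/(7 + f)
P*R(E(2, 4)) + O(X(-1)) = 41*(-1*5) + 1/(7 + (-5 - 4*(-1))) = 41*(-5) + 1/(7 + (-5 + 4)) = -205 + 1/(7 - 1) = -205 + 1/6 = -205 + ⅙ = -1229/6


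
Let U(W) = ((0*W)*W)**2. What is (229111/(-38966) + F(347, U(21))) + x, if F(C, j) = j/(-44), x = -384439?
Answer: -14980279185/38966 ≈ -3.8445e+5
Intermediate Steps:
U(W) = 0 (U(W) = (0*W)**2 = 0**2 = 0)
F(C, j) = -j/44 (F(C, j) = j*(-1/44) = -j/44)
(229111/(-38966) + F(347, U(21))) + x = (229111/(-38966) - 1/44*0) - 384439 = (229111*(-1/38966) + 0) - 384439 = (-229111/38966 + 0) - 384439 = -229111/38966 - 384439 = -14980279185/38966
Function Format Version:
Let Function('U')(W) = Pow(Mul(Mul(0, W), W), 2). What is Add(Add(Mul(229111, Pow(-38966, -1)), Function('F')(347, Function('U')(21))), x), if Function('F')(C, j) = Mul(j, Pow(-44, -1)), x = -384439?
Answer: Rational(-14980279185, 38966) ≈ -3.8445e+5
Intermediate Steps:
Function('U')(W) = 0 (Function('U')(W) = Pow(Mul(0, W), 2) = Pow(0, 2) = 0)
Function('F')(C, j) = Mul(Rational(-1, 44), j) (Function('F')(C, j) = Mul(j, Rational(-1, 44)) = Mul(Rational(-1, 44), j))
Add(Add(Mul(229111, Pow(-38966, -1)), Function('F')(347, Function('U')(21))), x) = Add(Add(Mul(229111, Pow(-38966, -1)), Mul(Rational(-1, 44), 0)), -384439) = Add(Add(Mul(229111, Rational(-1, 38966)), 0), -384439) = Add(Add(Rational(-229111, 38966), 0), -384439) = Add(Rational(-229111, 38966), -384439) = Rational(-14980279185, 38966)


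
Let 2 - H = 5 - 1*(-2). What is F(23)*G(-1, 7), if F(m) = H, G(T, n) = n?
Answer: -35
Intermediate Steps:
H = -5 (H = 2 - (5 - 1*(-2)) = 2 - (5 + 2) = 2 - 1*7 = 2 - 7 = -5)
F(m) = -5
F(23)*G(-1, 7) = -5*7 = -35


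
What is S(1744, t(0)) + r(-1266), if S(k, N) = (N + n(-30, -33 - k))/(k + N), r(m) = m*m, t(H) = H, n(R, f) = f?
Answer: 2795204687/1744 ≈ 1.6028e+6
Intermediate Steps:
r(m) = m²
S(k, N) = (-33 + N - k)/(N + k) (S(k, N) = (N + (-33 - k))/(k + N) = (-33 + N - k)/(N + k))
S(1744, t(0)) + r(-1266) = (-33 + 0 - 1*1744)/(0 + 1744) + (-1266)² = (-33 + 0 - 1744)/1744 + 1602756 = (1/1744)*(-1777) + 1602756 = -1777/1744 + 1602756 = 2795204687/1744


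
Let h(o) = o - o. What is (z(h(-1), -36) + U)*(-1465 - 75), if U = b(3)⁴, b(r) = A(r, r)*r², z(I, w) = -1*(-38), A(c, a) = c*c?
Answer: -66292008860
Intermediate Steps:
A(c, a) = c²
h(o) = 0
z(I, w) = 38
b(r) = r⁴ (b(r) = r²*r² = r⁴)
U = 43046721 (U = (3⁴)⁴ = 81⁴ = 43046721)
(z(h(-1), -36) + U)*(-1465 - 75) = (38 + 43046721)*(-1465 - 75) = 43046759*(-1540) = -66292008860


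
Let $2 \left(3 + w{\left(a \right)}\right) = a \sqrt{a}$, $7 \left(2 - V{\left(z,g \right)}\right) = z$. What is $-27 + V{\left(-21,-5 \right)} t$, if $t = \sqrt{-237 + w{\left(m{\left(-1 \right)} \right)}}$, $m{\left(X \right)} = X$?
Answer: $-27 + \frac{5 \sqrt{-960 - 2 i}}{2} \approx -26.919 - 77.46 i$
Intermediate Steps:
$V{\left(z,g \right)} = 2 - \frac{z}{7}$
$w{\left(a \right)} = -3 + \frac{a^{\frac{3}{2}}}{2}$ ($w{\left(a \right)} = -3 + \frac{a \sqrt{a}}{2} = -3 + \frac{a^{\frac{3}{2}}}{2}$)
$t = \sqrt{-240 - \frac{i}{2}}$ ($t = \sqrt{-237 - \left(3 - \frac{\left(-1\right)^{\frac{3}{2}}}{2}\right)} = \sqrt{-237 - \left(3 - \frac{\left(-1\right) i}{2}\right)} = \sqrt{-237 - \left(3 + \frac{i}{2}\right)} = \sqrt{-240 - \frac{i}{2}} \approx 0.01614 - 15.492 i$)
$-27 + V{\left(-21,-5 \right)} t = -27 + \left(2 - -3\right) \frac{\sqrt{-960 - 2 i}}{2} = -27 + \left(2 + 3\right) \frac{\sqrt{-960 - 2 i}}{2} = -27 + 5 \frac{\sqrt{-960 - 2 i}}{2} = -27 + \frac{5 \sqrt{-960 - 2 i}}{2}$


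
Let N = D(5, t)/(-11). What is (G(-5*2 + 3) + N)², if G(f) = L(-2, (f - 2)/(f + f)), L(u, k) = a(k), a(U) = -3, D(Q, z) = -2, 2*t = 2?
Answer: 961/121 ≈ 7.9421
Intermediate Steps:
t = 1 (t = (½)*2 = 1)
L(u, k) = -3
N = 2/11 (N = -2/(-11) = -2*(-1/11) = 2/11 ≈ 0.18182)
G(f) = -3
(G(-5*2 + 3) + N)² = (-3 + 2/11)² = (-31/11)² = 961/121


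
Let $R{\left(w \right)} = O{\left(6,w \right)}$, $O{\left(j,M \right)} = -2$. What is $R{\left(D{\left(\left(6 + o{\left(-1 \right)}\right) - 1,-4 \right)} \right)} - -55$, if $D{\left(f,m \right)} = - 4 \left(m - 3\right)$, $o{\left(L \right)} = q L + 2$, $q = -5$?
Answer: $53$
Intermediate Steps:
$o{\left(L \right)} = 2 - 5 L$ ($o{\left(L \right)} = - 5 L + 2 = 2 - 5 L$)
$D{\left(f,m \right)} = 12 - 4 m$ ($D{\left(f,m \right)} = - 4 \left(-3 + m\right) = 12 - 4 m$)
$R{\left(w \right)} = -2$
$R{\left(D{\left(\left(6 + o{\left(-1 \right)}\right) - 1,-4 \right)} \right)} - -55 = -2 - -55 = -2 + 55 = 53$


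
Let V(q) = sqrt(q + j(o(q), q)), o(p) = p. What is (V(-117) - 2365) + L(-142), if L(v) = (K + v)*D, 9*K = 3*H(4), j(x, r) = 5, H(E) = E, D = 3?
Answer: -2787 + 4*I*sqrt(7) ≈ -2787.0 + 10.583*I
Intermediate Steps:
K = 4/3 (K = (3*4)/9 = (1/9)*12 = 4/3 ≈ 1.3333)
V(q) = sqrt(5 + q) (V(q) = sqrt(q + 5) = sqrt(5 + q))
L(v) = 4 + 3*v (L(v) = (4/3 + v)*3 = 4 + 3*v)
(V(-117) - 2365) + L(-142) = (sqrt(5 - 117) - 2365) + (4 + 3*(-142)) = (sqrt(-112) - 2365) + (4 - 426) = (4*I*sqrt(7) - 2365) - 422 = (-2365 + 4*I*sqrt(7)) - 422 = -2787 + 4*I*sqrt(7)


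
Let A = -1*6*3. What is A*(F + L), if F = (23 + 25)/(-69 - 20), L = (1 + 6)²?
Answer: -77634/89 ≈ -872.29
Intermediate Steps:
L = 49 (L = 7² = 49)
A = -18 (A = -6*3 = -18)
F = -48/89 (F = 48/(-89) = 48*(-1/89) = -48/89 ≈ -0.53933)
A*(F + L) = -18*(-48/89 + 49) = -18*4313/89 = -77634/89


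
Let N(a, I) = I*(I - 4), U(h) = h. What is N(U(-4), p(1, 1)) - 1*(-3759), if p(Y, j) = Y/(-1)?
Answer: 3764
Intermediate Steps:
p(Y, j) = -Y (p(Y, j) = Y*(-1) = -Y)
N(a, I) = I*(-4 + I)
N(U(-4), p(1, 1)) - 1*(-3759) = (-1*1)*(-4 - 1*1) - 1*(-3759) = -(-4 - 1) + 3759 = -1*(-5) + 3759 = 5 + 3759 = 3764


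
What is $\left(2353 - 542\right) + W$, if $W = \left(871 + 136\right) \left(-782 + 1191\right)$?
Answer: $413674$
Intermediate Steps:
$W = 411863$ ($W = 1007 \cdot 409 = 411863$)
$\left(2353 - 542\right) + W = \left(2353 - 542\right) + 411863 = 1811 + 411863 = 413674$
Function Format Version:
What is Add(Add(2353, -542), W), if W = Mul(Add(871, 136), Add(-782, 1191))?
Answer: 413674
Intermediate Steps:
W = 411863 (W = Mul(1007, 409) = 411863)
Add(Add(2353, -542), W) = Add(Add(2353, -542), 411863) = Add(1811, 411863) = 413674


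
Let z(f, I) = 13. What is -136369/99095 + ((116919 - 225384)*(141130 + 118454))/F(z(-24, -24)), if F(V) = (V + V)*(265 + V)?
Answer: -53655728116891/13774205 ≈ -3.8954e+6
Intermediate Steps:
F(V) = 2*V*(265 + V) (F(V) = (2*V)*(265 + V) = 2*V*(265 + V))
-136369/99095 + ((116919 - 225384)*(141130 + 118454))/F(z(-24, -24)) = -136369/99095 + ((116919 - 225384)*(141130 + 118454))/((2*13*(265 + 13))) = -136369*1/99095 + (-108465*259584)/((2*13*278)) = -136369/99095 - 28155778560/7228 = -136369/99095 - 28155778560*1/7228 = -136369/99095 - 541457280/139 = -53655728116891/13774205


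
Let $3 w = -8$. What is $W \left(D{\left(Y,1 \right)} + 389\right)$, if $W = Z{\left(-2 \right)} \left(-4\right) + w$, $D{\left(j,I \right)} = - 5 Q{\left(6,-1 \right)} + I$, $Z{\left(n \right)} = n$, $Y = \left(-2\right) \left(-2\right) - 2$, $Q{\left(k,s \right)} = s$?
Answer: $\frac{6320}{3} \approx 2106.7$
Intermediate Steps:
$w = - \frac{8}{3}$ ($w = \frac{1}{3} \left(-8\right) = - \frac{8}{3} \approx -2.6667$)
$Y = 2$ ($Y = 4 - 2 = 2$)
$D{\left(j,I \right)} = 5 + I$ ($D{\left(j,I \right)} = \left(-5\right) \left(-1\right) + I = 5 + I$)
$W = \frac{16}{3}$ ($W = \left(-2\right) \left(-4\right) - \frac{8}{3} = 8 - \frac{8}{3} = \frac{16}{3} \approx 5.3333$)
$W \left(D{\left(Y,1 \right)} + 389\right) = \frac{16 \left(\left(5 + 1\right) + 389\right)}{3} = \frac{16 \left(6 + 389\right)}{3} = \frac{16}{3} \cdot 395 = \frac{6320}{3}$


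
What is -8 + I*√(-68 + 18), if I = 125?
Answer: -8 + 625*I*√2 ≈ -8.0 + 883.88*I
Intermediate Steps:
-8 + I*√(-68 + 18) = -8 + 125*√(-68 + 18) = -8 + 125*√(-50) = -8 + 125*(5*I*√2) = -8 + 625*I*√2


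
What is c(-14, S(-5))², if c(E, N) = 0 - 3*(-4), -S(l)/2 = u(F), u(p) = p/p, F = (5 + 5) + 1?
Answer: 144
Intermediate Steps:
F = 11 (F = 10 + 1 = 11)
u(p) = 1
S(l) = -2 (S(l) = -2*1 = -2)
c(E, N) = 12 (c(E, N) = 0 + 12 = 12)
c(-14, S(-5))² = 12² = 144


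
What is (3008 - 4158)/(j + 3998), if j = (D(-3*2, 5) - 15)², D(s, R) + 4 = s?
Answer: -50/201 ≈ -0.24876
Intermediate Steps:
D(s, R) = -4 + s
j = 625 (j = ((-4 - 3*2) - 15)² = ((-4 - 6) - 15)² = (-10 - 15)² = (-25)² = 625)
(3008 - 4158)/(j + 3998) = (3008 - 4158)/(625 + 3998) = -1150/4623 = -1150*1/4623 = -50/201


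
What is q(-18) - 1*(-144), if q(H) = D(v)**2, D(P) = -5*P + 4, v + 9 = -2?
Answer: 3625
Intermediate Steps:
v = -11 (v = -9 - 2 = -11)
D(P) = 4 - 5*P
q(H) = 3481 (q(H) = (4 - 5*(-11))**2 = (4 + 55)**2 = 59**2 = 3481)
q(-18) - 1*(-144) = 3481 - 1*(-144) = 3481 + 144 = 3625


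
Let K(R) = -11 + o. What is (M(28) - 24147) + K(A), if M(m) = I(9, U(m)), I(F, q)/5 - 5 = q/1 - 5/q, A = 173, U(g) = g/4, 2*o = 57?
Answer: -337023/14 ≈ -24073.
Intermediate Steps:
o = 57/2 (o = (½)*57 = 57/2 ≈ 28.500)
U(g) = g/4 (U(g) = g*(¼) = g/4)
I(F, q) = 25 - 25/q + 5*q (I(F, q) = 25 + 5*(q/1 - 5/q) = 25 + 5*(q*1 - 5/q) = 25 + 5*(q - 5/q) = 25 + (-25/q + 5*q) = 25 - 25/q + 5*q)
M(m) = 25 - 100/m + 5*m/4 (M(m) = 25 - 25*4/m + 5*(m/4) = 25 - 100/m + 5*m/4)
K(R) = 35/2 (K(R) = -11 + 57/2 = 35/2)
(M(28) - 24147) + K(A) = ((25 - 100/28 + (5/4)*28) - 24147) + 35/2 = ((25 - 100*1/28 + 35) - 24147) + 35/2 = ((25 - 25/7 + 35) - 24147) + 35/2 = (395/7 - 24147) + 35/2 = -168634/7 + 35/2 = -337023/14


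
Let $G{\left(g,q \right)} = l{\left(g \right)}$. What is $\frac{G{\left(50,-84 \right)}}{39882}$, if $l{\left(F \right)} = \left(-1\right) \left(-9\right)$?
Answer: $\frac{3}{13294} \approx 0.00022567$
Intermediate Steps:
$l{\left(F \right)} = 9$
$G{\left(g,q \right)} = 9$
$\frac{G{\left(50,-84 \right)}}{39882} = \frac{9}{39882} = 9 \cdot \frac{1}{39882} = \frac{3}{13294}$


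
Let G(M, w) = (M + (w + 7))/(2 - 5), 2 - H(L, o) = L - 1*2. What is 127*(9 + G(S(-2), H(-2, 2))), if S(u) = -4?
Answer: 762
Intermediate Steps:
H(L, o) = 4 - L (H(L, o) = 2 - (L - 1*2) = 2 - (L - 2) = 2 - (-2 + L) = 2 + (2 - L) = 4 - L)
G(M, w) = -7/3 - M/3 - w/3 (G(M, w) = (M + (7 + w))/(-3) = (7 + M + w)*(-⅓) = -7/3 - M/3 - w/3)
127*(9 + G(S(-2), H(-2, 2))) = 127*(9 + (-7/3 - ⅓*(-4) - (4 - 1*(-2))/3)) = 127*(9 + (-7/3 + 4/3 - (4 + 2)/3)) = 127*(9 + (-7/3 + 4/3 - ⅓*6)) = 127*(9 + (-7/3 + 4/3 - 2)) = 127*(9 - 3) = 127*6 = 762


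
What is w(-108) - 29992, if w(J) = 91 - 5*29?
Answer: -30046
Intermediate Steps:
w(J) = -54 (w(J) = 91 - 145 = -54)
w(-108) - 29992 = -54 - 29992 = -30046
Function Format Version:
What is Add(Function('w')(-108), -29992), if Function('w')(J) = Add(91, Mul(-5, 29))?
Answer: -30046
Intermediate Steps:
Function('w')(J) = -54 (Function('w')(J) = Add(91, -145) = -54)
Add(Function('w')(-108), -29992) = Add(-54, -29992) = -30046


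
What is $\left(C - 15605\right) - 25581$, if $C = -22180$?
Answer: $-63366$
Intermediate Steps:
$\left(C - 15605\right) - 25581 = \left(-22180 - 15605\right) - 25581 = -37785 - 25581 = -63366$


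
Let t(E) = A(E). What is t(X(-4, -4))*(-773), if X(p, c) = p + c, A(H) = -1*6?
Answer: 4638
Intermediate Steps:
A(H) = -6
X(p, c) = c + p
t(E) = -6
t(X(-4, -4))*(-773) = -6*(-773) = 4638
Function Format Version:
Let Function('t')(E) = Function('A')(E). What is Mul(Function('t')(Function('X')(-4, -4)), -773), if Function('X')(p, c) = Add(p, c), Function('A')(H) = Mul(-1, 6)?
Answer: 4638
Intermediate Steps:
Function('A')(H) = -6
Function('X')(p, c) = Add(c, p)
Function('t')(E) = -6
Mul(Function('t')(Function('X')(-4, -4)), -773) = Mul(-6, -773) = 4638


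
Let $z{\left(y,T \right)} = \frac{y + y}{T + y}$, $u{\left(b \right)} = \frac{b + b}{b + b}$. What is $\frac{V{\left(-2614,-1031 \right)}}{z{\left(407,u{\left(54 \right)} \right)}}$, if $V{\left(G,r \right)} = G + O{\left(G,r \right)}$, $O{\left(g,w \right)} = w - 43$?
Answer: $- \frac{752352}{407} \approx -1848.5$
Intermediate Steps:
$O{\left(g,w \right)} = -43 + w$
$u{\left(b \right)} = 1$ ($u{\left(b \right)} = \frac{2 b}{2 b} = 2 b \frac{1}{2 b} = 1$)
$V{\left(G,r \right)} = -43 + G + r$ ($V{\left(G,r \right)} = G + \left(-43 + r\right) = -43 + G + r$)
$z{\left(y,T \right)} = \frac{2 y}{T + y}$
$\frac{V{\left(-2614,-1031 \right)}}{z{\left(407,u{\left(54 \right)} \right)}} = \frac{-43 - 2614 - 1031}{2 \cdot 407 \frac{1}{1 + 407}} = - \frac{3688}{2 \cdot 407 \cdot \frac{1}{408}} = - \frac{3688}{\frac{407}{204}} = \left(-3688\right) \frac{204}{407} = - \frac{752352}{407}$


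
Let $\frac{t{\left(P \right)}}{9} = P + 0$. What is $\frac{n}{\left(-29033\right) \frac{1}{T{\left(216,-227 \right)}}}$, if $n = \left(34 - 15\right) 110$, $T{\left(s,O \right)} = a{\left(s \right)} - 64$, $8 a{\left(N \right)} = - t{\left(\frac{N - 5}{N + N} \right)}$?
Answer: $\frac{25902415}{5574336} \approx 4.6467$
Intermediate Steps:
$t{\left(P \right)} = 9 P$ ($t{\left(P \right)} = 9 \left(P + 0\right) = 9 P$)
$a{\left(N \right)} = - \frac{9 \left(-5 + N\right)}{16 N}$ ($a{\left(N \right)} = \frac{\left(-1\right) 9 \frac{N - 5}{N + N}}{8} = \frac{\left(-1\right) 9 \frac{-5 + N}{2 N}}{8} = \frac{\left(-1\right) \frac{9 \left(-5 + N\right)}{2 N}}{8} = \frac{\left(- \frac{9}{2}\right) \frac{1}{N} \left(-5 + N\right)}{8} = - \frac{9 \left(-5 + N\right)}{16 N}$)
$T{\left(s,O \right)} = -64 + \frac{9 \left(5 - s\right)}{16 s}$ ($T{\left(s,O \right)} = \frac{9 \left(5 - s\right)}{16 s} - 64 = -64 + \frac{9 \left(5 - s\right)}{16 s}$)
$n = 2090$ ($n = 19 \cdot 110 = 2090$)
$\frac{n}{\left(-29033\right) \frac{1}{T{\left(216,-227 \right)}}} = \frac{2090}{\left(-29033\right) \frac{1}{\frac{1}{16} \cdot \frac{1}{216} \left(45 - 223128\right)}} = \frac{2090}{\left(-29033\right) \frac{1}{\frac{1}{16} \cdot \frac{1}{216} \left(-223083\right)}} = \frac{2090}{\left(-29033\right) \frac{1}{- \frac{24787}{384}}} = \frac{2090}{\left(-29033\right) \left(- \frac{384}{24787}\right)} = \frac{2090}{\frac{11148672}{24787}} = 2090 \cdot \frac{24787}{11148672} = \frac{25902415}{5574336}$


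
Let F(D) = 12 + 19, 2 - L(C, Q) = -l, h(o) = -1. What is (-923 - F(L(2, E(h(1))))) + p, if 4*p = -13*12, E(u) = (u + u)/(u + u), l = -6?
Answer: -993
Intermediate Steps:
E(u) = 1 (E(u) = (2*u)/((2*u)) = (2*u)*(1/(2*u)) = 1)
L(C, Q) = -4 (L(C, Q) = 2 - (-1)*(-6) = 2 - 1*6 = 2 - 6 = -4)
p = -39 (p = (-13*12)/4 = (1/4)*(-156) = -39)
F(D) = 31
(-923 - F(L(2, E(h(1))))) + p = (-923 - 1*31) - 39 = (-923 - 31) - 39 = -954 - 39 = -993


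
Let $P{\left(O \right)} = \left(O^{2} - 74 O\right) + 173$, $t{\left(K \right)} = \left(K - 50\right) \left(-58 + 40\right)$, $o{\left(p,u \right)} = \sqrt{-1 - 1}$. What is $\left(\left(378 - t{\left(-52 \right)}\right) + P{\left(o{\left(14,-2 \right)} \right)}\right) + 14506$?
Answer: $13219 - 74 i \sqrt{2} \approx 13219.0 - 104.65 i$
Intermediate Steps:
$o{\left(p,u \right)} = i \sqrt{2}$ ($o{\left(p,u \right)} = \sqrt{-2} = i \sqrt{2}$)
$t{\left(K \right)} = 900 - 18 K$ ($t{\left(K \right)} = \left(-50 + K\right) \left(-18\right) = 900 - 18 K$)
$P{\left(O \right)} = 173 + O^{2} - 74 O$
$\left(\left(378 - t{\left(-52 \right)}\right) + P{\left(o{\left(14,-2 \right)} \right)}\right) + 14506 = \left(\left(378 - \left(900 - -936\right)\right) + \left(173 + \left(i \sqrt{2}\right)^{2} - 74 i \sqrt{2}\right)\right) + 14506 = \left(\left(378 - \left(900 + 936\right)\right) - \left(-171 + 74 i \sqrt{2}\right)\right) + 14506 = \left(\left(378 - 1836\right) + \left(171 - 74 i \sqrt{2}\right)\right) + 14506 = \left(-1458 + \left(171 - 74 i \sqrt{2}\right)\right) + 14506 = \left(-1287 - 74 i \sqrt{2}\right) + 14506 = 13219 - 74 i \sqrt{2}$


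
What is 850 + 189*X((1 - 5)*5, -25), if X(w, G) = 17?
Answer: 4063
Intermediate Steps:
850 + 189*X((1 - 5)*5, -25) = 850 + 189*17 = 850 + 3213 = 4063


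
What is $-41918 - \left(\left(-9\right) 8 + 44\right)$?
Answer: $-41890$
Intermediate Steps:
$-41918 - \left(\left(-9\right) 8 + 44\right) = -41918 - \left(-72 + 44\right) = -41918 - -28 = -41918 + 28 = -41890$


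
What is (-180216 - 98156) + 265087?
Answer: -13285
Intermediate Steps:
(-180216 - 98156) + 265087 = -278372 + 265087 = -13285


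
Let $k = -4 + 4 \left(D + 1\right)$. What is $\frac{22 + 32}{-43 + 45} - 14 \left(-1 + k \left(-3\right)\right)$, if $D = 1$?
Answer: $209$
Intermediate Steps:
$k = 4$ ($k = -4 + 4 \left(1 + 1\right) = -4 + 4 \cdot 2 = -4 + 8 = 4$)
$\frac{22 + 32}{-43 + 45} - 14 \left(-1 + k \left(-3\right)\right) = \frac{22 + 32}{-43 + 45} - 14 \left(-1 + 4 \left(-3\right)\right) = \frac{54}{2} - 14 \left(-1 - 12\right) = 54 \cdot \frac{1}{2} - -182 = 27 + 182 = 209$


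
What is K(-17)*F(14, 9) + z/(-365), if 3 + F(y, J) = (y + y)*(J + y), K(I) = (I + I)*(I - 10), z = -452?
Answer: 214780322/365 ≈ 5.8844e+5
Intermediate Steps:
K(I) = 2*I*(-10 + I) (K(I) = (2*I)*(-10 + I) = 2*I*(-10 + I))
F(y, J) = -3 + 2*y*(J + y) (F(y, J) = -3 + (y + y)*(J + y) = -3 + (2*y)*(J + y) = -3 + 2*y*(J + y))
K(-17)*F(14, 9) + z/(-365) = (2*(-17)*(-10 - 17))*(-3 + 2*14**2 + 2*9*14) - 452/(-365) = (2*(-17)*(-27))*(-3 + 2*196 + 252) - 452*(-1/365) = 918*(-3 + 392 + 252) + 452/365 = 918*641 + 452/365 = 588438 + 452/365 = 214780322/365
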